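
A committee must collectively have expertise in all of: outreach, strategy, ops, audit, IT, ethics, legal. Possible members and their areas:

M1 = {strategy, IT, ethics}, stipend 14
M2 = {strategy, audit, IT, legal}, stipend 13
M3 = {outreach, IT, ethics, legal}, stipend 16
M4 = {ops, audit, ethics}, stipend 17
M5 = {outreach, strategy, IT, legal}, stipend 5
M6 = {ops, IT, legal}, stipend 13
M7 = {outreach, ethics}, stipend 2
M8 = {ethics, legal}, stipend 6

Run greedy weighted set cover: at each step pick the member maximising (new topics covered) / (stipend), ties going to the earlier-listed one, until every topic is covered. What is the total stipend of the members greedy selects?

24

Pick 1: M7 adds 2 new (outreach, ethics) at stipend 2 (ratio 2/2).
Pick 2: M5 adds 3 new (strategy, IT, legal) at stipend 5 (ratio 3/5).
Pick 3: M4 adds 2 new (ops, audit) at stipend 17 (ratio 2/17).
Greedy total stipend: 2 + 5 + 17 = 24. (The true optimum is 22, so greedy overshoots here.)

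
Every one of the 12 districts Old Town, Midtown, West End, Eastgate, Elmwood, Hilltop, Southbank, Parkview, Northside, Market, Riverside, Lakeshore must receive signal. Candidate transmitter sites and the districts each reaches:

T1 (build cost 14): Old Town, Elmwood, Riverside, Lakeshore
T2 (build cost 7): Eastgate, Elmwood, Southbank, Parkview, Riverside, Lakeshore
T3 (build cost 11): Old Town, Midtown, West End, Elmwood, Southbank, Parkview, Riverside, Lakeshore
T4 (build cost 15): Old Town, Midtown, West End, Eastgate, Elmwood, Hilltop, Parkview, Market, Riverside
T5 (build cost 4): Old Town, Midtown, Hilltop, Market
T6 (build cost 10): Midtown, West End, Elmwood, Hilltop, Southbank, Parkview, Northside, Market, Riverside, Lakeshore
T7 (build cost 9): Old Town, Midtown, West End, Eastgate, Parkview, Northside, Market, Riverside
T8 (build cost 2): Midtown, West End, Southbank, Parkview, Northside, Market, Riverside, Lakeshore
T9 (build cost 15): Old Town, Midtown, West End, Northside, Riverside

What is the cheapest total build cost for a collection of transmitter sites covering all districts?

T2, T5, T8 cover every district at build cost 7 + 4 + 2 = 13.
Any cover uses at least 2 transmitter sites; among all covering selections none totals below 13.

13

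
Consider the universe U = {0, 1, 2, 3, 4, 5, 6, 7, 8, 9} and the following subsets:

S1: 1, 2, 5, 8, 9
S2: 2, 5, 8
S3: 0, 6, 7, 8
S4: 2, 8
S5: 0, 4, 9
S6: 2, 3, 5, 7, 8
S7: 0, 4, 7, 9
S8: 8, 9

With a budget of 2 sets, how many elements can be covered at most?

8

Choosing S1, S3 covers {0, 1, 2, 5, 6, 7, 8, 9} — 8 elements.
No choice of 2 sets does better; here 3, 4 are left uncovered.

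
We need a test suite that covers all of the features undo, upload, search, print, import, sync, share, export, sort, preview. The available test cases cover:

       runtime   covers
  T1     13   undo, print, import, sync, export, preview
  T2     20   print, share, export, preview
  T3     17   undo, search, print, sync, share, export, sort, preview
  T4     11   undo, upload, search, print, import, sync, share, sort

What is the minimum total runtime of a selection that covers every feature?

T1, T4 cover every feature at runtime 13 + 11 = 24.
Any cover uses at least 2 test cases; among all covering selections none totals below 24.

24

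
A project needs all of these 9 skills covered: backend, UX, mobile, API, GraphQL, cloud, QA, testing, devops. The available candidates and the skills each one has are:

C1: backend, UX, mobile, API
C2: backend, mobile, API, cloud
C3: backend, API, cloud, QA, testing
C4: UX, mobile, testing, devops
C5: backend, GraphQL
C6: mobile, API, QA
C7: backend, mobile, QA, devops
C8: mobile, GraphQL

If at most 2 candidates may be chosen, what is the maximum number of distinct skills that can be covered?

8

Choosing C3, C4 covers {backend, UX, mobile, API, cloud, QA, testing, devops} — 8 skills.
No choice of 2 candidates does better; here GraphQL is left uncovered.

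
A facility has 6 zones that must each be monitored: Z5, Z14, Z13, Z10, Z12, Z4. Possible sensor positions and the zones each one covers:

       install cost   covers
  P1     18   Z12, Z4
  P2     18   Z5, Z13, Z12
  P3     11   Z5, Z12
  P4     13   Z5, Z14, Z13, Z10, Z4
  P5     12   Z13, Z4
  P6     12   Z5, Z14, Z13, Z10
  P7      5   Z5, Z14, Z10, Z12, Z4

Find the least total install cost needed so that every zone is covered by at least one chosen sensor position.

17

P5, P7 cover every zone at install cost 12 + 5 = 17.
Any cover uses at least 2 sensor positions; among all covering selections none totals below 17.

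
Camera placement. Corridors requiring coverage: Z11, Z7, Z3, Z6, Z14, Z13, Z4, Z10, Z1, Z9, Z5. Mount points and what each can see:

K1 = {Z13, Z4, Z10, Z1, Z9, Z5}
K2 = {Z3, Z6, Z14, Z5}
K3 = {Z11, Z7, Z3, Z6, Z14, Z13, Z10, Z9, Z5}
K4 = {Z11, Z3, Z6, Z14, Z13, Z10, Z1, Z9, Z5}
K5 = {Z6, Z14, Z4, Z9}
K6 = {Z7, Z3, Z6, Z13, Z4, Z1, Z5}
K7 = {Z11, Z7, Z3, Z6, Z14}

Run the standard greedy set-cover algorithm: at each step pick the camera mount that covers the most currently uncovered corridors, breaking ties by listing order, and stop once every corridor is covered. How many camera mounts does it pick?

2

Pick 1: K3 covers 9 new corridors (Z11, Z7, Z3, Z6, Z14, Z13, Z10, Z9, Z5).
Pick 2: K1 covers 2 new corridors (Z4, Z1).
Greedy uses 2 camera mounts.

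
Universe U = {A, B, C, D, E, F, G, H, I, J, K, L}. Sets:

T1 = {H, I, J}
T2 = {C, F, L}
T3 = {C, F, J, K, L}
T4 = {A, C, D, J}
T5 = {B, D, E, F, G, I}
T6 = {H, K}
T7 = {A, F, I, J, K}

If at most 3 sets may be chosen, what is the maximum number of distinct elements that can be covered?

Choosing T1, T3, T5 covers {B, C, D, E, F, G, H, I, J, K, L} — 11 elements.
No choice of 3 sets does better; here A is left uncovered.

11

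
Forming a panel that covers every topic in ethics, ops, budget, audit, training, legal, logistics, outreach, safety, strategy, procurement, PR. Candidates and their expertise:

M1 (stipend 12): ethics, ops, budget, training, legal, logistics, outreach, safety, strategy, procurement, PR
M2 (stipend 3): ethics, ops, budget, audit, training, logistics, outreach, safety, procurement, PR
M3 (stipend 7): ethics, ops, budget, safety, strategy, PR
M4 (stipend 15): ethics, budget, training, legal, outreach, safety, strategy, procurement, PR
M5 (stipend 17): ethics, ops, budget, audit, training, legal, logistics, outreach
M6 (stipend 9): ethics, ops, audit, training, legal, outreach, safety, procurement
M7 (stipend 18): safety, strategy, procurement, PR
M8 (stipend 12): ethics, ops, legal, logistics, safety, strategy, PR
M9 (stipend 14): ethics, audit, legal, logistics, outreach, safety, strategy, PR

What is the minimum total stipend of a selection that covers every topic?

M1, M2 cover every topic at stipend 12 + 3 = 15.
Any cover uses at least 2 members; among all covering selections none totals below 15.

15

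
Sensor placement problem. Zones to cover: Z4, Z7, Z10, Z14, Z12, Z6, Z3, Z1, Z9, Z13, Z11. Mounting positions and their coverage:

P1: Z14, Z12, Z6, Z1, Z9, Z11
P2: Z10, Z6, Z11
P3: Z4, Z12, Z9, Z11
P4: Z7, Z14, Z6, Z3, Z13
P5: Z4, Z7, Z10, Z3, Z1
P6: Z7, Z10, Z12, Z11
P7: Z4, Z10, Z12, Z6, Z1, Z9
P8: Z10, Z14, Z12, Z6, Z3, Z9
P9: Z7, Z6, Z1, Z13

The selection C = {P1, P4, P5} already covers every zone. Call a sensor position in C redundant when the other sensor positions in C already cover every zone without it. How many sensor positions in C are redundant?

0

Drop P1: Z12, Z9, Z11 uncovered — not redundant.
Drop P4: Z13 uncovered — not redundant.
Drop P5: Z4, Z10 uncovered — not redundant.
None of the sensor positions in C is redundant.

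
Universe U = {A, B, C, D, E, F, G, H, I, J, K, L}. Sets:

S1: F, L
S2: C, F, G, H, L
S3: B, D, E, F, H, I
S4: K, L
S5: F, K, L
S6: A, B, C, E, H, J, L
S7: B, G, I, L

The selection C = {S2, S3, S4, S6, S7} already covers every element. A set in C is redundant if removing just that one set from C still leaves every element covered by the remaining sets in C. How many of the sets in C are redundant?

Drop S2: the rest still cover every element — redundant.
Drop S3: D uncovered — not redundant.
Drop S4: K uncovered — not redundant.
Drop S6: A, J uncovered — not redundant.
Drop S7: the rest still cover every element — redundant.
2 redundant: S2, S7.

2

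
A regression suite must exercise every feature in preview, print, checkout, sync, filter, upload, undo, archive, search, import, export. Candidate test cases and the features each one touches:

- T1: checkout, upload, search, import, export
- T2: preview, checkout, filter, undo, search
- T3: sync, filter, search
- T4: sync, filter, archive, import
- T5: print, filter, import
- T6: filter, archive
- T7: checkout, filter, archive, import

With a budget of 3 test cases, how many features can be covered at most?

10

Choosing T1, T2, T4 covers {preview, checkout, sync, filter, upload, undo, archive, search, import, export} — 10 features.
No choice of 3 test cases does better; here print is left uncovered.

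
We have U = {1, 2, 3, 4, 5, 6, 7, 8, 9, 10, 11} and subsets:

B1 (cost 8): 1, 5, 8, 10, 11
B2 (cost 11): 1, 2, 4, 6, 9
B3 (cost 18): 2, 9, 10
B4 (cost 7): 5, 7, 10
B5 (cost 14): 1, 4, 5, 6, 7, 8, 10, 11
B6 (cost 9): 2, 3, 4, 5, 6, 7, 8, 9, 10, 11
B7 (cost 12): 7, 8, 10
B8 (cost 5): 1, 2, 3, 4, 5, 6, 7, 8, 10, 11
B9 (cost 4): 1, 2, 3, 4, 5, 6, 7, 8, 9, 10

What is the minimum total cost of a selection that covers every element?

9

B8, B9 cover every element at cost 5 + 4 = 9.
Any cover uses at least 2 sets; among all covering selections none totals below 9.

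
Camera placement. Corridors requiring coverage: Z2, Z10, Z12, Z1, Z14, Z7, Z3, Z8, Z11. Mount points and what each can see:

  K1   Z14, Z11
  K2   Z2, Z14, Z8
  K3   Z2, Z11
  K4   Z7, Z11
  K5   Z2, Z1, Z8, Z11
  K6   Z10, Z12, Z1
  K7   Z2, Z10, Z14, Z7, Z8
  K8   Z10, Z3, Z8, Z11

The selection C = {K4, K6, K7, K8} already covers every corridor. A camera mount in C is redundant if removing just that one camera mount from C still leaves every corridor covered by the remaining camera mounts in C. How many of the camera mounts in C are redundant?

1

Drop K4: the rest still cover every corridor — redundant.
Drop K6: Z12, Z1 uncovered — not redundant.
Drop K7: Z2, Z14 uncovered — not redundant.
Drop K8: Z3 uncovered — not redundant.
1 redundant: K4.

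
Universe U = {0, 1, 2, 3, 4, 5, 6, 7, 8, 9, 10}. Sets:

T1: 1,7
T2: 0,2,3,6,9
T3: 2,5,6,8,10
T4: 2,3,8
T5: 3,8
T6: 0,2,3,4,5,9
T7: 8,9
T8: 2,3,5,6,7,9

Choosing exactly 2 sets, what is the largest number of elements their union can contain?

Choosing T3, T6 covers {0, 2, 3, 4, 5, 6, 8, 9, 10} — 9 elements.
No choice of 2 sets does better; here 1, 7 are left uncovered.

9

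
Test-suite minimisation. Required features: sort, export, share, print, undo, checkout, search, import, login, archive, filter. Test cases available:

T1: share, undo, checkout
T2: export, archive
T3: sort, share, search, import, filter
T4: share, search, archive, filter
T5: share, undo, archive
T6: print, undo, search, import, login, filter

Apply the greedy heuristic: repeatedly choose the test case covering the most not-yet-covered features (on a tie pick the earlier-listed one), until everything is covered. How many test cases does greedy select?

4

Pick 1: T6 covers 6 new features (print, undo, search, import, login, filter).
Pick 2: T1 covers 2 new features (share, checkout).
Pick 3: T2 covers 2 new features (export, archive).
Pick 4: T3 covers 1 new features (sort).
Greedy uses 4 test cases.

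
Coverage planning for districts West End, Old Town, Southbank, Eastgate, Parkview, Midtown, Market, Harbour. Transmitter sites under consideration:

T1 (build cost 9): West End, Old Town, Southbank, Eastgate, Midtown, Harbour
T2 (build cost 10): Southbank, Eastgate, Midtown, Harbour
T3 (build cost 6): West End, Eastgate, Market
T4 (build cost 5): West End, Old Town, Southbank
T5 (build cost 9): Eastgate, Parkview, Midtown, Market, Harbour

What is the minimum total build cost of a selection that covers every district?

T4, T5 cover every district at build cost 5 + 9 = 14.
Any cover uses at least 2 transmitter sites; among all covering selections none totals below 14.

14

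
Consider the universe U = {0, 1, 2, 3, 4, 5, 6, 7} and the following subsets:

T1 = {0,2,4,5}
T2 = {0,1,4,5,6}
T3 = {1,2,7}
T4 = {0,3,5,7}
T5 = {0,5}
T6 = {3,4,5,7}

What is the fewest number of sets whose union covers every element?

3

T1, T2, T4 together cover {0, 1, 2, 3, 4, 5, 6, 7} — every element.
No 2 of the 6 sets cover everything (all 15 pairs fall short), so 3 is minimum.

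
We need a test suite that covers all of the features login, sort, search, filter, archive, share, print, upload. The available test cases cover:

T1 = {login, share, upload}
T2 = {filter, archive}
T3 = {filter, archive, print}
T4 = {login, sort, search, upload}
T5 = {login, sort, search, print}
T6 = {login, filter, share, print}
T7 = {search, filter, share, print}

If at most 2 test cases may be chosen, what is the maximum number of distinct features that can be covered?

7

Choosing T3, T4 covers {login, sort, search, filter, archive, print, upload} — 7 features.
No choice of 2 test cases does better; here share is left uncovered.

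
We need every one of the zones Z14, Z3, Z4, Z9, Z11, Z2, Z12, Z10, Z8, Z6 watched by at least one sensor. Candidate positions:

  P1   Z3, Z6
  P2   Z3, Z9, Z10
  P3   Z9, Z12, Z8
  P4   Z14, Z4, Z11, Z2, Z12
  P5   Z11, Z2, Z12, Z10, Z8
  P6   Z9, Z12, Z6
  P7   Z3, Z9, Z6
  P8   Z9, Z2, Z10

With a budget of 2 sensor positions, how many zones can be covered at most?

8

Choosing P2, P4 covers {Z14, Z3, Z4, Z9, Z11, Z2, Z12, Z10} — 8 zones.
No choice of 2 sensor positions does better; here Z8, Z6 are left uncovered.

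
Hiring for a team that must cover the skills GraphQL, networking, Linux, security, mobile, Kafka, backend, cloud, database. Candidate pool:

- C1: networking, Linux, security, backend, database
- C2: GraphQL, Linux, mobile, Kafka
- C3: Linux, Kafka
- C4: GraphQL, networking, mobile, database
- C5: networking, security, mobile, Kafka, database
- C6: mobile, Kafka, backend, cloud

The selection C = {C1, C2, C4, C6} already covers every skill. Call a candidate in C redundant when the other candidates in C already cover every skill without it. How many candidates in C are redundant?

Drop C1: security uncovered — not redundant.
Drop C2: the rest still cover every skill — redundant.
Drop C4: the rest still cover every skill — redundant.
Drop C6: cloud uncovered — not redundant.
2 redundant: C2, C4.

2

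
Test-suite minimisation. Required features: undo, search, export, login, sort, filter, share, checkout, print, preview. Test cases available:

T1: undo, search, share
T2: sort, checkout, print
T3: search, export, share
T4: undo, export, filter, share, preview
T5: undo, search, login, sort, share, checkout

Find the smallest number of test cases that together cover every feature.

T2, T4, T5 together cover {undo, search, export, login, sort, filter, share, checkout, print, preview} — every feature.
No 2 of the 5 test cases cover everything (all 10 pairs fall short), so 3 is minimum.

3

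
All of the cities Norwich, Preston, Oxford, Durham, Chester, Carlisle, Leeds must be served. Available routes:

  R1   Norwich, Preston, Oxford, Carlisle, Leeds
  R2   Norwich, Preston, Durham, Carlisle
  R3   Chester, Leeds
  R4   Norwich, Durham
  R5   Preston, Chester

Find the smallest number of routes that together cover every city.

R1, R2, R3 together cover {Norwich, Preston, Oxford, Durham, Chester, Carlisle, Leeds} — every city.
No 2 of the 5 routes cover everything (all 10 pairs fall short), so 3 is minimum.

3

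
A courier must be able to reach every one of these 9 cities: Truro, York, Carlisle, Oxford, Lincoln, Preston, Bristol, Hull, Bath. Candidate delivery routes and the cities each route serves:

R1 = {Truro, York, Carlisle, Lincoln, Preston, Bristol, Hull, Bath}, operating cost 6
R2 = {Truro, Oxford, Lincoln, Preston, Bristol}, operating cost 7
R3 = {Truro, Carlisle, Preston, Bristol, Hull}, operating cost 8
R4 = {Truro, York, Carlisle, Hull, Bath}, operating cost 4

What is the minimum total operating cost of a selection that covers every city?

11

R2, R4 cover every city at operating cost 7 + 4 = 11.
Any cover uses at least 2 routes; among all covering selections none totals below 11.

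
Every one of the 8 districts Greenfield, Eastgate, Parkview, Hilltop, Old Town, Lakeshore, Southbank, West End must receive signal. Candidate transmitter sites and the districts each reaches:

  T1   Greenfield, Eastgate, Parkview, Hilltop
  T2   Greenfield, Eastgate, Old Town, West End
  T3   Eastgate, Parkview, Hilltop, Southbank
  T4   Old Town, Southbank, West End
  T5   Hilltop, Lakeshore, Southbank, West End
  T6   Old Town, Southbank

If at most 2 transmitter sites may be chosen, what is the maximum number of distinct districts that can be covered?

7

Choosing T1, T4 covers {Greenfield, Eastgate, Parkview, Hilltop, Old Town, Southbank, West End} — 7 districts.
No choice of 2 transmitter sites does better; here Lakeshore is left uncovered.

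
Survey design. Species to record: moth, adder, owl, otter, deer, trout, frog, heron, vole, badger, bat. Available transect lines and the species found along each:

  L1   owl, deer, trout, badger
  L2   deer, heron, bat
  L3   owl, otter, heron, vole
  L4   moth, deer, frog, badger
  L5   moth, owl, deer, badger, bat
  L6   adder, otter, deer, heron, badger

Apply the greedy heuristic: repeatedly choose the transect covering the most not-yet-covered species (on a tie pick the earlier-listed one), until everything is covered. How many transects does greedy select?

Pick 1: L5 covers 5 new species (moth, owl, deer, badger, bat).
Pick 2: L3 covers 3 new species (otter, heron, vole).
Pick 3: L1 covers 1 new species (trout).
Pick 4: L4 covers 1 new species (frog).
Pick 5: L6 covers 1 new species (adder).
Greedy uses 5 transects.

5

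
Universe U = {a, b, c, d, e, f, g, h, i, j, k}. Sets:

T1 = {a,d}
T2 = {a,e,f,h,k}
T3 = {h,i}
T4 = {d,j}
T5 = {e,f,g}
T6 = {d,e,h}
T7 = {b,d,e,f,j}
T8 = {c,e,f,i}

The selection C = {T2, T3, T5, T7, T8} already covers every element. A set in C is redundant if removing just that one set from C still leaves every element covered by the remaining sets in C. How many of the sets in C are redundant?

1

Drop T2: a, k uncovered — not redundant.
Drop T3: the rest still cover every element — redundant.
Drop T5: g uncovered — not redundant.
Drop T7: b, d, j uncovered — not redundant.
Drop T8: c uncovered — not redundant.
1 redundant: T3.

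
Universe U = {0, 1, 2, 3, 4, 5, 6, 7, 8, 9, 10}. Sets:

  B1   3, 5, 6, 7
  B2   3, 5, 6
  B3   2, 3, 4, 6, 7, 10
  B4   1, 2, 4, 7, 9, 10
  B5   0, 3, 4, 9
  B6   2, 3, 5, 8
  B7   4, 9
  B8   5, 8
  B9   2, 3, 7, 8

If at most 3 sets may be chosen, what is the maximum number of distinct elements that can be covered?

10

Choosing B1, B4, B5 covers {0, 1, 2, 3, 4, 5, 6, 7, 9, 10} — 10 elements.
No choice of 3 sets does better; here 8 is left uncovered.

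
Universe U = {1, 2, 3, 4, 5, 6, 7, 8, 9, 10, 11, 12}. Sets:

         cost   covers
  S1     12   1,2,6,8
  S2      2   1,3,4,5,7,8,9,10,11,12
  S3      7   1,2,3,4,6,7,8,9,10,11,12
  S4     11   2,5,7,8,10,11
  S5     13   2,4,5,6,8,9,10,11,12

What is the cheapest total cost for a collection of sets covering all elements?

S2, S3 cover every element at cost 2 + 7 = 9.
Any cover uses at least 2 sets; among all covering selections none totals below 9.

9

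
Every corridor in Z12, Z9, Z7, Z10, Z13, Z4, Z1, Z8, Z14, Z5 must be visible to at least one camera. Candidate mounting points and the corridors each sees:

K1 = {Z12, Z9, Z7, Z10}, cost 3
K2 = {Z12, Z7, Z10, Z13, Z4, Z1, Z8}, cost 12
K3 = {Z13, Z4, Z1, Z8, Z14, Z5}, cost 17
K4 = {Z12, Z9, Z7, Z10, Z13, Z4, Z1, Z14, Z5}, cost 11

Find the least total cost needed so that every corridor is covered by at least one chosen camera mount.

20

K1, K3 cover every corridor at cost 3 + 17 = 20.
Any cover uses at least 2 camera mounts; among all covering selections none totals below 20.
Greedy by coverage-per-cost would pick K1, K4, K2 for 26 — worse than the optimum 20.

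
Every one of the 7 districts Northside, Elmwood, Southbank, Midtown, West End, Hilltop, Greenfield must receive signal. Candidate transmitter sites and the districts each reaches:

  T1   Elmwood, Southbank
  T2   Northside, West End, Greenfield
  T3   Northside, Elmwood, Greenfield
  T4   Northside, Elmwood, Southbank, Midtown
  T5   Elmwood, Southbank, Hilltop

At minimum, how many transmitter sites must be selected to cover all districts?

3

T2, T4, T5 together cover {Northside, Elmwood, Southbank, Midtown, West End, Hilltop, Greenfield} — every district.
No 2 of the 5 transmitter sites cover everything (all 10 pairs fall short), so 3 is minimum.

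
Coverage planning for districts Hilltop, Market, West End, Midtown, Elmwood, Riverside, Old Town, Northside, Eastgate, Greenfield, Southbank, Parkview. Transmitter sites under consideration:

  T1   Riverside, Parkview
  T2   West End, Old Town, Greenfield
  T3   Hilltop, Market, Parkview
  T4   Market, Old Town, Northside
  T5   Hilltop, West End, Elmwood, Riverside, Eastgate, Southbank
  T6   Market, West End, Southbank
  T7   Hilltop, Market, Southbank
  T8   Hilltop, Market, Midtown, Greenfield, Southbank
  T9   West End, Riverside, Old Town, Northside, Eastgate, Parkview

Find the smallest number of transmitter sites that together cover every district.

T5, T8, T9 together cover {Hilltop, Market, West End, Midtown, Elmwood, Riverside, Old Town, Northside, Eastgate, Greenfield, Southbank, Parkview} — every district.
No 2 of the 9 transmitter sites cover everything (all 36 pairs fall short), so 3 is minimum.

3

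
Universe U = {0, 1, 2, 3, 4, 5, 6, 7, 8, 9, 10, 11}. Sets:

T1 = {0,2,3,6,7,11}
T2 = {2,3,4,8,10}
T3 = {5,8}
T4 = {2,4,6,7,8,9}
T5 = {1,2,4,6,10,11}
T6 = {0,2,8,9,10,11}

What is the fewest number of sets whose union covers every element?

T1, T3, T4, T5 together cover {0, 1, 2, 3, 4, 5, 6, 7, 8, 9, 10, 11} — every element.
No 3 of the 6 sets cover everything (all 20 triples fall short), so 4 is minimum.

4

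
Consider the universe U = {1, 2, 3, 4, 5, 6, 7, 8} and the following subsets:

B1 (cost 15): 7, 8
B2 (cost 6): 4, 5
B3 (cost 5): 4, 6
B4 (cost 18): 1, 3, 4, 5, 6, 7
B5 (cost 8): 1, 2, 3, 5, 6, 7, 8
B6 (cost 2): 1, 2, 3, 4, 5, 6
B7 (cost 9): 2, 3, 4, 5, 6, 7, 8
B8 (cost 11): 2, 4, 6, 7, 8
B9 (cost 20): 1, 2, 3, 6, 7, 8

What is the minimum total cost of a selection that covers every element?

10

B5, B6 cover every element at cost 8 + 2 = 10.
Any cover uses at least 2 sets; among all covering selections none totals below 10.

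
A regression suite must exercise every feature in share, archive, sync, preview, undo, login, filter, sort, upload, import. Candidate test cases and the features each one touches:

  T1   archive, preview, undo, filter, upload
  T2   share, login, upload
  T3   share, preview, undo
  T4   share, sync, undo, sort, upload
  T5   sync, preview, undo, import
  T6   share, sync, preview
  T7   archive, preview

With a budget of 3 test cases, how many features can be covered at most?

9

Choosing T1, T2, T4 covers {share, archive, sync, preview, undo, login, filter, sort, upload} — 9 features.
No choice of 3 test cases does better; here import is left uncovered.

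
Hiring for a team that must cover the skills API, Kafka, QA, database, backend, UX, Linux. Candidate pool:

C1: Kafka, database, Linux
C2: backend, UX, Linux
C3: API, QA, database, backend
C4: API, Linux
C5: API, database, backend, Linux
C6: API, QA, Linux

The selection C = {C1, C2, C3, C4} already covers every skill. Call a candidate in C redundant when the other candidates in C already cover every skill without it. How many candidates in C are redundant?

Drop C1: Kafka uncovered — not redundant.
Drop C2: UX uncovered — not redundant.
Drop C3: QA uncovered — not redundant.
Drop C4: the rest still cover every skill — redundant.
1 redundant: C4.

1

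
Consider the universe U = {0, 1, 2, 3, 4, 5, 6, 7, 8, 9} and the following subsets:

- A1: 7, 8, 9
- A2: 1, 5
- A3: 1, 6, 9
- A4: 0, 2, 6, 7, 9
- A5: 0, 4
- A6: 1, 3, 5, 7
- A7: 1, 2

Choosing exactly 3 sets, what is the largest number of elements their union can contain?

Choosing A1, A4, A6 covers {0, 1, 2, 3, 5, 6, 7, 8, 9} — 9 elements.
No choice of 3 sets does better; here 4 is left uncovered.

9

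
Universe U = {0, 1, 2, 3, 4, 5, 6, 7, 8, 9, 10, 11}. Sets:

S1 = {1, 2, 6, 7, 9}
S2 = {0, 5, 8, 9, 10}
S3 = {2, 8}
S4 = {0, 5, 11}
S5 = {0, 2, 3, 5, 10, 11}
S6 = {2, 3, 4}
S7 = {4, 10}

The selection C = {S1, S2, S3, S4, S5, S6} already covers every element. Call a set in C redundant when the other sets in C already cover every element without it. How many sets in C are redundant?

4

Drop S1: 1, 6, 7 uncovered — not redundant.
Drop S2: the rest still cover every element — redundant.
Drop S3: the rest still cover every element — redundant.
Drop S4: the rest still cover every element — redundant.
Drop S5: the rest still cover every element — redundant.
Drop S6: 4 uncovered — not redundant.
4 redundant: S2, S3, S4, S5.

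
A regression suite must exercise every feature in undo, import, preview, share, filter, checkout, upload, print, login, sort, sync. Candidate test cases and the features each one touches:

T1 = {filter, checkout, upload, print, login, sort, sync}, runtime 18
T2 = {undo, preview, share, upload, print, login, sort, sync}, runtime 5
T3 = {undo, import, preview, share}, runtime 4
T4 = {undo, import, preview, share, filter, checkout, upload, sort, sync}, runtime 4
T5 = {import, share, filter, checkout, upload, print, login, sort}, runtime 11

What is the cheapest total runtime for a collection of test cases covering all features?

T2, T4 cover every feature at runtime 5 + 4 = 9.
Any cover uses at least 2 test cases; among all covering selections none totals below 9.

9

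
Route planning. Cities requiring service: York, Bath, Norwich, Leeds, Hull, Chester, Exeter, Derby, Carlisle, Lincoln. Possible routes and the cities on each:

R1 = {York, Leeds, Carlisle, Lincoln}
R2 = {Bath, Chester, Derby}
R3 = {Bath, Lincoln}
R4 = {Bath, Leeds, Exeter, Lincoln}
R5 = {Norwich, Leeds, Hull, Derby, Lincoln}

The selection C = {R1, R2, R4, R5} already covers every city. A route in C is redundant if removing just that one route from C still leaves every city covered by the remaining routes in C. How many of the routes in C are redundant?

0

Drop R1: York, Carlisle uncovered — not redundant.
Drop R2: Chester uncovered — not redundant.
Drop R4: Exeter uncovered — not redundant.
Drop R5: Norwich, Hull uncovered — not redundant.
None of the routes in C is redundant.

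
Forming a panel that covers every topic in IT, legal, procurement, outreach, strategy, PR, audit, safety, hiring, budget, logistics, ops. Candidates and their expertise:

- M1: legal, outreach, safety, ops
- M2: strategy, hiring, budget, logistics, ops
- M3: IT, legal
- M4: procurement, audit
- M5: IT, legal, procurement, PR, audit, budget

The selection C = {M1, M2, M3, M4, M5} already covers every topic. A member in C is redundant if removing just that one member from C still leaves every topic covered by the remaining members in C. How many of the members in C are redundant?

2

Drop M1: outreach, safety uncovered — not redundant.
Drop M2: strategy, hiring, logistics uncovered — not redundant.
Drop M3: the rest still cover every topic — redundant.
Drop M4: the rest still cover every topic — redundant.
Drop M5: PR uncovered — not redundant.
2 redundant: M3, M4.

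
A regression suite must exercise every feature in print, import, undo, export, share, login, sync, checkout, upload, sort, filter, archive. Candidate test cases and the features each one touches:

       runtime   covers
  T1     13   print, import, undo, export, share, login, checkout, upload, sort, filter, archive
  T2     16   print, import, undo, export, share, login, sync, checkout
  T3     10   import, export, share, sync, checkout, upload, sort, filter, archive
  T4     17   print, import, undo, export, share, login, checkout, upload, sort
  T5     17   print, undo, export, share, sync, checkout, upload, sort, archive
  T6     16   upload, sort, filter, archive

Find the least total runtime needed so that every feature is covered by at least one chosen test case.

T1, T3 cover every feature at runtime 13 + 10 = 23.
Any cover uses at least 2 test cases; among all covering selections none totals below 23.

23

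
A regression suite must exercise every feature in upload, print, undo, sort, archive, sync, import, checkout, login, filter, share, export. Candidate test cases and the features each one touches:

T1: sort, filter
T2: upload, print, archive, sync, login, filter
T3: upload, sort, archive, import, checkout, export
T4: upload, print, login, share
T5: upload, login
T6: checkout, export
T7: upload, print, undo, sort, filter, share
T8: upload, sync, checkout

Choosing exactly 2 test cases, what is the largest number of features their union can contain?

Choosing T2, T3 covers {upload, print, sort, archive, sync, import, checkout, login, filter, export} — 10 features.
No choice of 2 test cases does better; here undo, share are left uncovered.

10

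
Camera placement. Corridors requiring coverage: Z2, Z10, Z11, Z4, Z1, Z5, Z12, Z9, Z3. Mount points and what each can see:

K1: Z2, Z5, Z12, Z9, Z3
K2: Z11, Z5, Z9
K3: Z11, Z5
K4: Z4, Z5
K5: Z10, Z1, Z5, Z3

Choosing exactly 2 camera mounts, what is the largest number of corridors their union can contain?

Choosing K1, K5 covers {Z2, Z10, Z1, Z5, Z12, Z9, Z3} — 7 corridors.
No choice of 2 camera mounts does better; here Z11, Z4 are left uncovered.

7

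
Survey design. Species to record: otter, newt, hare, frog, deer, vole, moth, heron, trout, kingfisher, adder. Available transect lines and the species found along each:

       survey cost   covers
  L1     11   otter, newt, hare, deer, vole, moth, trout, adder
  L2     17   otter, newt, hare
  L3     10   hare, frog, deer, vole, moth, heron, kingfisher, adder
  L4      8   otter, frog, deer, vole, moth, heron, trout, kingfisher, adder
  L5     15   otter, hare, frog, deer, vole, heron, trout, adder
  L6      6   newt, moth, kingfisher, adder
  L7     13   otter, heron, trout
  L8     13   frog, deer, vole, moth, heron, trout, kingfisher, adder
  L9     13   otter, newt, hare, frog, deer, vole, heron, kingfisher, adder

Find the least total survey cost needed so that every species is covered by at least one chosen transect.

19

L1, L4 cover every species at survey cost 11 + 8 = 19.
Any cover uses at least 2 transects; among all covering selections none totals below 19.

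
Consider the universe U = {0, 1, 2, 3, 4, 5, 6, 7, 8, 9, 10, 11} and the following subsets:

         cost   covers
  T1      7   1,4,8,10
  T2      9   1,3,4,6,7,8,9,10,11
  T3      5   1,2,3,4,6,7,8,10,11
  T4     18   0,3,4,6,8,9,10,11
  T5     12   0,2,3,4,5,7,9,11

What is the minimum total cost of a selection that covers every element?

T3, T5 cover every element at cost 5 + 12 = 17.
Any cover uses at least 2 sets; among all covering selections none totals below 17.

17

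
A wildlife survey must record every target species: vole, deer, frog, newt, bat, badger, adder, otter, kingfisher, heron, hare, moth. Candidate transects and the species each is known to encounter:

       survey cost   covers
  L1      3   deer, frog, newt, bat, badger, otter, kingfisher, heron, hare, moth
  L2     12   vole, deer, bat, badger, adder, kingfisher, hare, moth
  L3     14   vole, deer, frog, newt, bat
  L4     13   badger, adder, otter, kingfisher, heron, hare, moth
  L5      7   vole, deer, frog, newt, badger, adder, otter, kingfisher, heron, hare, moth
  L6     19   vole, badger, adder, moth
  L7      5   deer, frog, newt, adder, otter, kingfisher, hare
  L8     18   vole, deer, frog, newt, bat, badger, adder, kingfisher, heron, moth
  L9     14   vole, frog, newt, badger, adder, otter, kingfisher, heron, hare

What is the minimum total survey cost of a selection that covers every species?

10

L1, L5 cover every species at survey cost 3 + 7 = 10.
Any cover uses at least 2 transects; among all covering selections none totals below 10.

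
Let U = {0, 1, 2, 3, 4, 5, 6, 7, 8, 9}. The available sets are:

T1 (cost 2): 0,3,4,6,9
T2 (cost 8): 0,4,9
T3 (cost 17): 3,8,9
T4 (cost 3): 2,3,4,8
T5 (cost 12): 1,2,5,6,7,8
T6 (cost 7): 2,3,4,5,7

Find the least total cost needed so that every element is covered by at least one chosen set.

14

T1, T5 cover every element at cost 2 + 12 = 14.
Any cover uses at least 2 sets; among all covering selections none totals below 14.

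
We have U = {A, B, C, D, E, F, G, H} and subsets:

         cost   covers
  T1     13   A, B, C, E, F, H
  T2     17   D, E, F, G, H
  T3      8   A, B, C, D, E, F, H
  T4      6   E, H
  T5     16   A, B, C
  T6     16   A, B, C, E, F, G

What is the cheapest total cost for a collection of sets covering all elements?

24

T3, T6 cover every element at cost 8 + 16 = 24.
Any cover uses at least 2 sets; among all covering selections none totals below 24.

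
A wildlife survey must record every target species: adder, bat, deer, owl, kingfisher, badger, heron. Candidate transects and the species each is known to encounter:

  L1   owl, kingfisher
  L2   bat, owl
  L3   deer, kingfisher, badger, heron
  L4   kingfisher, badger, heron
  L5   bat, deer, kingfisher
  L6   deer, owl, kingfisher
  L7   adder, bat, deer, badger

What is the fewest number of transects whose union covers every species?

L1, L3, L7 together cover {adder, bat, deer, owl, kingfisher, badger, heron} — every species.
No 2 of the 7 transects cover everything (all 21 pairs fall short), so 3 is minimum.

3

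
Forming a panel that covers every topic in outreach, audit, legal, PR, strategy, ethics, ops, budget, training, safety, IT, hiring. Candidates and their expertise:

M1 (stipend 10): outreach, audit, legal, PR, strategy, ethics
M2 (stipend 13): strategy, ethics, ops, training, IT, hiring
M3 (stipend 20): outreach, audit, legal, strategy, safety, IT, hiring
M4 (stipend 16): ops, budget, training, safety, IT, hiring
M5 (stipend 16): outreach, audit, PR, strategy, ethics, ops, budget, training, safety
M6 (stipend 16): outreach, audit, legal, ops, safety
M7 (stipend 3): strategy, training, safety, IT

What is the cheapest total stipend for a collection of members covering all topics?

26

M1, M4 cover every topic at stipend 10 + 16 = 26.
Any cover uses at least 2 members; among all covering selections none totals below 26.
Greedy by coverage-per-stipend would pick M7, M1, M4 for 29 — worse than the optimum 26.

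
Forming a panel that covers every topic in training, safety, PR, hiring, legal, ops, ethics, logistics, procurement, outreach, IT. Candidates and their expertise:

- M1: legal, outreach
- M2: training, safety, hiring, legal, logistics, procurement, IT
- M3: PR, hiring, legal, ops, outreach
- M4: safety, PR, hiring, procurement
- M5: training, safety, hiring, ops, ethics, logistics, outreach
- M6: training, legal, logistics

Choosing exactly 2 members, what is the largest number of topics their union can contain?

Choosing M2, M3 covers {training, safety, PR, hiring, legal, ops, logistics, procurement, outreach, IT} — 10 topics.
No choice of 2 members does better; here ethics is left uncovered.

10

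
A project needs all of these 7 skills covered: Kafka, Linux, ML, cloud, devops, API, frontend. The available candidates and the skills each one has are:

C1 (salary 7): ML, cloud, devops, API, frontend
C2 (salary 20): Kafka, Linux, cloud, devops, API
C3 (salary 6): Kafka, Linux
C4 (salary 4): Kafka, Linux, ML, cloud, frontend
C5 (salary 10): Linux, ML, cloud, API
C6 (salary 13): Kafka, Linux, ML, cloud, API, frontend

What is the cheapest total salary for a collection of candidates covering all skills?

11

C1, C4 cover every skill at salary 7 + 4 = 11.
Any cover uses at least 2 candidates; among all covering selections none totals below 11.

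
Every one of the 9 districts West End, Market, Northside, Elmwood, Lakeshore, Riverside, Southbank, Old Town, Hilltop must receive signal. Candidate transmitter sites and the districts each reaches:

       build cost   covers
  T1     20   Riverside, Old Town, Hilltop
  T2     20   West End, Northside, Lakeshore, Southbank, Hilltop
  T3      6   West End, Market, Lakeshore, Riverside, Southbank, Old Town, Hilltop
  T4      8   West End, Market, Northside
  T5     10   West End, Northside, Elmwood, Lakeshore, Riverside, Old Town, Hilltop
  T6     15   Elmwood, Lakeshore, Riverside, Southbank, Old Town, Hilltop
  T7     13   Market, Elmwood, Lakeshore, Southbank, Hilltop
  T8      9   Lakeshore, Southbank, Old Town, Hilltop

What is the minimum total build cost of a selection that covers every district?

16

T3, T5 cover every district at build cost 6 + 10 = 16.
Any cover uses at least 2 transmitter sites; among all covering selections none totals below 16.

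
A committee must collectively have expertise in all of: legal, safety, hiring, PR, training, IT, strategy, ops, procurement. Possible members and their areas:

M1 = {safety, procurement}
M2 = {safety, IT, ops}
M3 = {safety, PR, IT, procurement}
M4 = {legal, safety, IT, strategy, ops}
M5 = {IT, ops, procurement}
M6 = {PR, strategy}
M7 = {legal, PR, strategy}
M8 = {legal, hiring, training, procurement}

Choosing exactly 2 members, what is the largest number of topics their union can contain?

Choosing M4, M8 covers {legal, safety, hiring, training, IT, strategy, ops, procurement} — 8 topics.
No choice of 2 members does better; here PR is left uncovered.

8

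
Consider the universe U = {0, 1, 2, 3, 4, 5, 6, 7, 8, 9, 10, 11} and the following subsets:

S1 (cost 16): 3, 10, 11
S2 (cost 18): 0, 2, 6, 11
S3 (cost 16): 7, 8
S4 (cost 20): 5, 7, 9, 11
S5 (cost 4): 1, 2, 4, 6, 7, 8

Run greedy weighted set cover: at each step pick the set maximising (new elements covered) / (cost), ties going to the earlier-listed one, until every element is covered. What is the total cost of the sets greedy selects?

Pick 1: S5 adds 6 new (1, 2, 4, 6, 7, 8) at cost 4 (ratio 6/4).
Pick 2: S1 adds 3 new (3, 10, 11) at cost 16 (ratio 3/16).
Pick 3: S4 adds 2 new (5, 9) at cost 20 (ratio 2/20).
Pick 4: S2 adds 1 new (0) at cost 18 (ratio 1/18).
Greedy total cost: 4 + 16 + 20 + 18 = 58.

58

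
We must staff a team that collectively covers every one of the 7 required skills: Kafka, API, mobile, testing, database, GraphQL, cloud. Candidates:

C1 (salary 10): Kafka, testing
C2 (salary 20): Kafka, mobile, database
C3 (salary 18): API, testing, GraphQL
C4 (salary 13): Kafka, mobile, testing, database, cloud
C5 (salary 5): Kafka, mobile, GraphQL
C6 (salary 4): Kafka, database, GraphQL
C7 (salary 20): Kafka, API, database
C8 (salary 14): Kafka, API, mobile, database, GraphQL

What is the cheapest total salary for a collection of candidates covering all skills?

27

C4, C8 cover every skill at salary 13 + 14 = 27.
Any cover uses at least 2 candidates; among all covering selections none totals below 27.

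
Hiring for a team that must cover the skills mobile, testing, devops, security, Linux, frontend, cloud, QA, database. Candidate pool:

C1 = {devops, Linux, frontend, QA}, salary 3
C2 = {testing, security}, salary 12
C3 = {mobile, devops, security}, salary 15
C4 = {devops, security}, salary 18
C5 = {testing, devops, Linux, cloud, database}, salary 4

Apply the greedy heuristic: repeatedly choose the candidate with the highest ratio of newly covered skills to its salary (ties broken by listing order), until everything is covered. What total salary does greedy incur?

22

Pick 1: C1 adds 4 new (devops, Linux, frontend, QA) at salary 3 (ratio 4/3).
Pick 2: C5 adds 3 new (testing, cloud, database) at salary 4 (ratio 3/4).
Pick 3: C3 adds 2 new (mobile, security) at salary 15 (ratio 2/15).
Greedy total salary: 3 + 4 + 15 = 22.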